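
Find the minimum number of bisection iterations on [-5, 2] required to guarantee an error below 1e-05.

We need (b-a)/2^n ≤ 1e-05
(2 - (-5))/2^n ≤ 1e-05
7/2^n ≤ 1e-05
2^n ≥ 700000
n ≥ log₂(700000) = 19.42
n ≥ 20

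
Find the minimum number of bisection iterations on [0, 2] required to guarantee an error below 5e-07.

We need (b-a)/2^n ≤ 5e-07
(2 - 0)/2^n ≤ 5e-07
2/2^n ≤ 5e-07
2^n ≥ 4000000
n ≥ log₂(4000000) = 21.93
n ≥ 22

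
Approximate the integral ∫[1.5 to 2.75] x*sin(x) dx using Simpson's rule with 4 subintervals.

f(x) = x*sin(x)
a = 1.5, b = 2.75, n = 4
h = (b - a)/n = 0.312500

Simpson's rule: (h/3)[f(x₀) + 4f(x₁) + 2f(x₂) + ... + f(xₙ)]

x_0 = 1.5000, f(x_0) = 1.496242, coefficient = 1
x_1 = 1.8125, f(x_1) = 1.759814, coefficient = 4
x_2 = 2.1250, f(x_2) = 1.806930, coefficient = 2
x_3 = 2.4375, f(x_3) = 1.577897, coefficient = 4
x_4 = 2.7500, f(x_4) = 1.049568, coefficient = 1

I ≈ (0.312500/3) × 19.510513 = 2.032345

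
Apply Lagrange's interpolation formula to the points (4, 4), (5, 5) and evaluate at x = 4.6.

Lagrange interpolation formula:
P(x) = Σ yᵢ × Lᵢ(x)
where Lᵢ(x) = Π_{j≠i} (x - xⱼ)/(xᵢ - xⱼ)

L_0(4.6) = (4.6 - 5)/(4 - 5) = 0.400000
L_1(4.6) = (4.6 - 4)/(5 - 4) = 0.600000

P(4.6) = 4×L_0(4.6) + 5×L_1(4.6)
P(4.6) = 4.600000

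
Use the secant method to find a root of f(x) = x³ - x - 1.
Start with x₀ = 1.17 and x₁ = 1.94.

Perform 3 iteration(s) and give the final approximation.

f(x) = x³ - x - 1
x₀ = 1.17, x₁ = 1.94

Secant formula: x_{n+1} = x_n - f(x_n)(x_n - x_{n-1})/(f(x_n) - f(x_{n-1}))

Iteration 1:
  f(1.170000) = -0.568387
  f(1.940000) = 4.361384
  x_2 = 1.940000 - 4.361384×(1.940000 - 1.170000)/(4.361384 - (-0.568387))
       = 1.258779
Iteration 2:
  f(1.940000) = 4.361384
  f(1.258779) = -0.264214
  x_3 = 1.258779 - (-0.264214)×(1.258779 - 1.940000)/(-0.264214 - 4.361384)
       = 1.297690
Iteration 3:
  f(1.258779) = -0.264214
  f(1.297690) = -0.112381
  x_4 = 1.297690 - (-0.112381)×(1.297690 - 1.258779)/(-0.112381 - (-0.264214))
       = 1.326491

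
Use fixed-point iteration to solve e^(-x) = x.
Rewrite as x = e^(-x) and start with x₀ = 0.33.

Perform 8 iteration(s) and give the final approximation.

Equation: e^(-x) = x
Fixed-point form: x = e^(-x)
x₀ = 0.33

x_1 = g(0.330000) = 0.718924
x_2 = g(0.718924) = 0.487276
x_3 = g(0.487276) = 0.614297
x_4 = g(0.614297) = 0.541021
x_5 = g(0.541021) = 0.582154
x_6 = g(0.582154) = 0.558694
x_7 = g(0.558694) = 0.571956
x_8 = g(0.571956) = 0.564421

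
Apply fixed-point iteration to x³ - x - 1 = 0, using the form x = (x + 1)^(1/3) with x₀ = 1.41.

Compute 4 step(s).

Equation: x³ - x - 1 = 0
Fixed-point form: x = (x + 1)^(1/3)
x₀ = 1.41

x_1 = g(1.410000) = 1.340723
x_2 = g(1.340723) = 1.327751
x_3 = g(1.327751) = 1.325294
x_4 = g(1.325294) = 1.324827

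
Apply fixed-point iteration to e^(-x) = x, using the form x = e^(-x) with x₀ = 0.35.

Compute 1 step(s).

Equation: e^(-x) = x
Fixed-point form: x = e^(-x)
x₀ = 0.35

x_1 = g(0.350000) = 0.704688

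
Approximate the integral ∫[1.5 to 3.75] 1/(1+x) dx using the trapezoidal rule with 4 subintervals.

f(x) = 1/(1+x)
a = 1.5, b = 3.75, n = 4
h = (b - a)/n = 0.562500

Trapezoidal rule: (h/2)[f(x₀) + 2f(x₁) + 2f(x₂) + ... + f(xₙ)]

x_0 = 1.5000, f(x_0) = 0.400000, coefficient = 1
x_1 = 2.0625, f(x_1) = 0.326531, coefficient = 2
x_2 = 2.6250, f(x_2) = 0.275862, coefficient = 2
x_3 = 3.1875, f(x_3) = 0.238806, coefficient = 2
x_4 = 3.7500, f(x_4) = 0.210526, coefficient = 1

I ≈ (0.562500/2) × 2.292924 = 0.644885
Exact value: 0.641854
Error: 0.003031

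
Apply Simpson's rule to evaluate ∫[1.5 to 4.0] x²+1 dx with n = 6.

f(x) = x²+1
a = 1.5, b = 4.0, n = 6
h = (b - a)/n = 0.416667

Simpson's rule: (h/3)[f(x₀) + 4f(x₁) + 2f(x₂) + ... + f(xₙ)]

x_0 = 1.5000, f(x_0) = 3.250000, coefficient = 1
x_1 = 1.9167, f(x_1) = 4.673611, coefficient = 4
x_2 = 2.3333, f(x_2) = 6.444444, coefficient = 2
x_3 = 2.7500, f(x_3) = 8.562500, coefficient = 4
x_4 = 3.1667, f(x_4) = 11.027778, coefficient = 2
x_5 = 3.5833, f(x_5) = 13.840278, coefficient = 4
x_6 = 4.0000, f(x_6) = 17.000000, coefficient = 1

I ≈ (0.416667/3) × 163.500000 = 22.708333
Exact value: 22.708333
Error: 0.000000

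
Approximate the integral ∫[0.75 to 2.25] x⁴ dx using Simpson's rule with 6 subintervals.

f(x) = x⁴
a = 0.75, b = 2.25, n = 6
h = (b - a)/n = 0.250000

Simpson's rule: (h/3)[f(x₀) + 4f(x₁) + 2f(x₂) + ... + f(xₙ)]

x_0 = 0.7500, f(x_0) = 0.316406, coefficient = 1
x_1 = 1.0000, f(x_1) = 1.000000, coefficient = 4
x_2 = 1.2500, f(x_2) = 2.441406, coefficient = 2
x_3 = 1.5000, f(x_3) = 5.062500, coefficient = 4
x_4 = 1.7500, f(x_4) = 9.378906, coefficient = 2
x_5 = 2.0000, f(x_5) = 16.000000, coefficient = 4
x_6 = 2.2500, f(x_6) = 25.628906, coefficient = 1

I ≈ (0.250000/3) × 137.835938 = 11.486328
Exact value: 11.485547
Error: 0.000781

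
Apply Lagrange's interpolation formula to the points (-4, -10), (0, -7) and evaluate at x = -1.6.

Lagrange interpolation formula:
P(x) = Σ yᵢ × Lᵢ(x)
where Lᵢ(x) = Π_{j≠i} (x - xⱼ)/(xᵢ - xⱼ)

L_0(-1.6) = (-1.6 - 0)/(-4 - 0) = 0.400000
L_1(-1.6) = (-1.6 - (-4))/(0 - (-4)) = 0.600000

P(-1.6) = (-10)×L_0(-1.6) + (-7)×L_1(-1.6)
P(-1.6) = -8.200000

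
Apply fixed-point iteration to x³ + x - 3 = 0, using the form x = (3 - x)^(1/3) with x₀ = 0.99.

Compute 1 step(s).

Equation: x³ + x - 3 = 0
Fixed-point form: x = (3 - x)^(1/3)
x₀ = 0.99

x_1 = g(0.990000) = 1.262017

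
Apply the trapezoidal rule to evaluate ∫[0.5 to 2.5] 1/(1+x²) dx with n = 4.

f(x) = 1/(1+x²)
a = 0.5, b = 2.5, n = 4
h = (b - a)/n = 0.500000

Trapezoidal rule: (h/2)[f(x₀) + 2f(x₁) + 2f(x₂) + ... + f(xₙ)]

x_0 = 0.5000, f(x_0) = 0.800000, coefficient = 1
x_1 = 1.0000, f(x_1) = 0.500000, coefficient = 2
x_2 = 1.5000, f(x_2) = 0.307692, coefficient = 2
x_3 = 2.0000, f(x_3) = 0.200000, coefficient = 2
x_4 = 2.5000, f(x_4) = 0.137931, coefficient = 1

I ≈ (0.500000/2) × 2.953316 = 0.738329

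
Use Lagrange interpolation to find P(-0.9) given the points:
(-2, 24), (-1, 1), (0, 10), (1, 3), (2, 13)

Lagrange interpolation formula:
P(x) = Σ yᵢ × Lᵢ(x)
where Lᵢ(x) = Π_{j≠i} (x - xⱼ)/(xᵢ - xⱼ)

L_0(-0.9) = (-0.9 - (-1))/(-2 - (-1)) × (-0.9 - 0)/(-2 - 0) × (-0.9 - 1)/(-2 - 1) × (-0.9 - 2)/(-2 - 2) = -0.020662
L_1(-0.9) = (-0.9 - (-2))/(-1 - (-2)) × (-0.9 - 0)/(-1 - 0) × (-0.9 - 1)/(-1 - 1) × (-0.9 - 2)/(-1 - 2) = 0.909150
L_2(-0.9) = (-0.9 - (-2))/(0 - (-2)) × (-0.9 - (-1))/(0 - (-1)) × (-0.9 - 1)/(0 - 1) × (-0.9 - 2)/(0 - 2) = 0.151525
L_3(-0.9) = (-0.9 - (-2))/(1 - (-2)) × (-0.9 - (-1))/(1 - (-1)) × (-0.9 - 0)/(1 - 0) × (-0.9 - 2)/(1 - 2) = -0.047850
L_4(-0.9) = (-0.9 - (-2))/(2 - (-2)) × (-0.9 - (-1))/(2 - (-1)) × (-0.9 - 0)/(2 - 0) × (-0.9 - 1)/(2 - 1) = 0.007837

P(-0.9) = 24×L_0(-0.9) + 1×L_1(-0.9) + 10×L_2(-0.9) + 3×L_3(-0.9) + 13×L_4(-0.9)
P(-0.9) = 1.886837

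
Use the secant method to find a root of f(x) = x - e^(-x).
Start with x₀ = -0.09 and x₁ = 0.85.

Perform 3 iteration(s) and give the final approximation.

f(x) = x - e^(-x)
x₀ = -0.09, x₁ = 0.85

Secant formula: x_{n+1} = x_n - f(x_n)(x_n - x_{n-1})/(f(x_n) - f(x_{n-1}))

Iteration 1:
  f(-0.090000) = -1.184174
  f(0.850000) = 0.422585
  x_2 = 0.850000 - 0.422585×(0.850000 - (-0.090000))/(0.422585 - (-1.184174))
       = 0.602776
Iteration 2:
  f(0.850000) = 0.422585
  f(0.602776) = 0.055485
  x_3 = 0.602776 - 0.055485×(0.602776 - 0.850000)/(0.055485 - 0.422585)
       = 0.565409
Iteration 3:
  f(0.602776) = 0.055485
  f(0.565409) = -0.002719
  x_4 = 0.565409 - (-0.002719)×(0.565409 - 0.602776)/(-0.002719 - 0.055485)
       = 0.567154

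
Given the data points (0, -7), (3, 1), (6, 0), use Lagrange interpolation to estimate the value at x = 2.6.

Lagrange interpolation formula:
P(x) = Σ yᵢ × Lᵢ(x)
where Lᵢ(x) = Π_{j≠i} (x - xⱼ)/(xᵢ - xⱼ)

L_0(2.6) = (2.6 - 3)/(0 - 3) × (2.6 - 6)/(0 - 6) = 0.075556
L_1(2.6) = (2.6 - 0)/(3 - 0) × (2.6 - 6)/(3 - 6) = 0.982222
L_2(2.6) = (2.6 - 0)/(6 - 0) × (2.6 - 3)/(6 - 3) = -0.057778

P(2.6) = (-7)×L_0(2.6) + 1×L_1(2.6) + 0×L_2(2.6)
P(2.6) = 0.453333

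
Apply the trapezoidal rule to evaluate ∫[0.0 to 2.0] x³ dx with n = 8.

f(x) = x³
a = 0.0, b = 2.0, n = 8
h = (b - a)/n = 0.250000

Trapezoidal rule: (h/2)[f(x₀) + 2f(x₁) + 2f(x₂) + ... + f(xₙ)]

x_0 = 0.0000, f(x_0) = 0.000000, coefficient = 1
x_1 = 0.2500, f(x_1) = 0.015625, coefficient = 2
x_2 = 0.5000, f(x_2) = 0.125000, coefficient = 2
x_3 = 0.7500, f(x_3) = 0.421875, coefficient = 2
x_4 = 1.0000, f(x_4) = 1.000000, coefficient = 2
x_5 = 1.2500, f(x_5) = 1.953125, coefficient = 2
x_6 = 1.5000, f(x_6) = 3.375000, coefficient = 2
x_7 = 1.7500, f(x_7) = 5.359375, coefficient = 2
x_8 = 2.0000, f(x_8) = 8.000000, coefficient = 1

I ≈ (0.250000/2) × 32.500000 = 4.062500
Exact value: 4.000000
Error: 0.062500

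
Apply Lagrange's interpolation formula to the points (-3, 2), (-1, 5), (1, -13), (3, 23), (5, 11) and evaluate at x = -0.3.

Lagrange interpolation formula:
P(x) = Σ yᵢ × Lᵢ(x)
where Lᵢ(x) = Π_{j≠i} (x - xⱼ)/(xᵢ - xⱼ)

L_0(-0.3) = (-0.3 - (-1))/(-3 - (-1)) × (-0.3 - 1)/(-3 - 1) × (-0.3 - 3)/(-3 - 3) × (-0.3 - 5)/(-3 - 5) = -0.041448
L_1(-0.3) = (-0.3 - (-3))/(-1 - (-3)) × (-0.3 - 1)/(-1 - 1) × (-0.3 - 3)/(-1 - 3) × (-0.3 - 5)/(-1 - 5) = 0.639478
L_2(-0.3) = (-0.3 - (-3))/(1 - (-3)) × (-0.3 - (-1))/(1 - (-1)) × (-0.3 - 3)/(1 - 3) × (-0.3 - 5)/(1 - 5) = 0.516502
L_3(-0.3) = (-0.3 - (-3))/(3 - (-3)) × (-0.3 - (-1))/(3 - (-1)) × (-0.3 - 1)/(3 - 1) × (-0.3 - 5)/(3 - 5) = -0.135647
L_4(-0.3) = (-0.3 - (-3))/(5 - (-3)) × (-0.3 - (-1))/(5 - (-1)) × (-0.3 - 1)/(5 - 1) × (-0.3 - 3)/(5 - 3) = 0.021115

P(-0.3) = 2×L_0(-0.3) + 5×L_1(-0.3) + (-13)×L_2(-0.3) + 23×L_3(-0.3) + 11×L_4(-0.3)
P(-0.3) = -6.487640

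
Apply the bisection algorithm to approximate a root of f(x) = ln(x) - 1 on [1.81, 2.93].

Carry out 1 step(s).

f(x) = ln(x) - 1
Initial interval: [1.81, 2.93]

Iteration 1:
  c_1 = (1.810000 + 2.930000)/2 = 2.370000
  f(c_1) = f(2.370000) = -0.137110
  f(a) × f(c) ≥ 0, new interval: [2.370000, 2.930000]

After 1 iteration(s), the approximation is c_1 = 2.370000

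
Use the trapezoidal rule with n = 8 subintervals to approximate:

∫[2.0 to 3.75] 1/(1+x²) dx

f(x) = 1/(1+x²)
a = 2.0, b = 3.75, n = 8
h = (b - a)/n = 0.218750

Trapezoidal rule: (h/2)[f(x₀) + 2f(x₁) + 2f(x₂) + ... + f(xₙ)]

x_0 = 2.0000, f(x_0) = 0.200000, coefficient = 1
x_1 = 2.2188, f(x_1) = 0.168838, coefficient = 2
x_2 = 2.4375, f(x_2) = 0.144063, coefficient = 2
x_3 = 2.6562, f(x_3) = 0.124136, coefficient = 2
x_4 = 2.8750, f(x_4) = 0.107926, coefficient = 2
x_5 = 3.0938, f(x_5) = 0.094596, coefficient = 2
x_6 = 3.3125, f(x_6) = 0.083524, coefficient = 2
x_7 = 3.5312, f(x_7) = 0.074241, coefficient = 2
x_8 = 3.7500, f(x_8) = 0.066390, coefficient = 1

I ≈ (0.218750/2) × 1.861036 = 0.203551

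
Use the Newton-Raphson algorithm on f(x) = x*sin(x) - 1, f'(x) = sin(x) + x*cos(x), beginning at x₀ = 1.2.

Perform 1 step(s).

f(x) = x*sin(x) - 1
f'(x) = sin(x) + x*cos(x)
x₀ = 1.2

Newton-Raphson formula: x_{n+1} = x_n - f(x_n)/f'(x_n)

Iteration 1:
  f(1.200000) = 0.118447
  f'(1.200000) = 1.366868
  x_1 = 1.200000 - 0.118447/1.366868 = 1.113344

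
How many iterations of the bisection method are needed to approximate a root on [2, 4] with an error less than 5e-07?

We need (b-a)/2^n ≤ 5e-07
(4 - 2)/2^n ≤ 5e-07
2/2^n ≤ 5e-07
2^n ≥ 4000000
n ≥ log₂(4000000) = 21.93
n ≥ 22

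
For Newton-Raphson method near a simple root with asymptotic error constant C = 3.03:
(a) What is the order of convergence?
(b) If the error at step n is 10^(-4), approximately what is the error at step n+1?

(a) Newton-Raphson has quadratic (order 2) convergence near simple roots.
    This means |e_{n+1}| ≈ C|e_n|².

(b) With |e_n| = 10^(-4) and C = 3.03:
    |e_{n+1}| ≈ 3.03 × (10^(-4))² = 3.03 × 10^(-8)

(a) 2 (quadratic); (b) |e_{n+1}| ≈ 3.030e-08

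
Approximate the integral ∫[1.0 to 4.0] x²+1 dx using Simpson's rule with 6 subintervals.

f(x) = x²+1
a = 1.0, b = 4.0, n = 6
h = (b - a)/n = 0.500000

Simpson's rule: (h/3)[f(x₀) + 4f(x₁) + 2f(x₂) + ... + f(xₙ)]

x_0 = 1.0000, f(x_0) = 2.000000, coefficient = 1
x_1 = 1.5000, f(x_1) = 3.250000, coefficient = 4
x_2 = 2.0000, f(x_2) = 5.000000, coefficient = 2
x_3 = 2.5000, f(x_3) = 7.250000, coefficient = 4
x_4 = 3.0000, f(x_4) = 10.000000, coefficient = 2
x_5 = 3.5000, f(x_5) = 13.250000, coefficient = 4
x_6 = 4.0000, f(x_6) = 17.000000, coefficient = 1

I ≈ (0.500000/3) × 144.000000 = 24.000000
Exact value: 24.000000
Error: 0.000000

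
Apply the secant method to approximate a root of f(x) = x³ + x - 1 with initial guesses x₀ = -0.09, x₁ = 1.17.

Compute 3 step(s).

f(x) = x³ + x - 1
x₀ = -0.09, x₁ = 1.17

Secant formula: x_{n+1} = x_n - f(x_n)(x_n - x_{n-1})/(f(x_n) - f(x_{n-1}))

Iteration 1:
  f(-0.090000) = -1.090729
  f(1.170000) = 1.771613
  x_2 = 1.170000 - 1.771613×(1.170000 - (-0.090000))/(1.771613 - (-1.090729))
       = 0.390138
Iteration 2:
  f(1.170000) = 1.771613
  f(0.390138) = -0.550480
  x_3 = 0.390138 - (-0.550480)×(0.390138 - 1.170000)/(-0.550480 - 1.771613)
       = 0.575014
Iteration 3:
  f(0.390138) = -0.550480
  f(0.575014) = -0.234864
  x_4 = 0.575014 - (-0.234864)×(0.575014 - 0.390138)/(-0.234864 - (-0.550480))
       = 0.712587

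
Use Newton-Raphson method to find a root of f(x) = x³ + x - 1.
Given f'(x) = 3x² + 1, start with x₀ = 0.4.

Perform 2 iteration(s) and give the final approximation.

f(x) = x³ + x - 1
f'(x) = 3x² + 1
x₀ = 0.4

Newton-Raphson formula: x_{n+1} = x_n - f(x_n)/f'(x_n)

Iteration 1:
  f(0.400000) = -0.536000
  f'(0.400000) = 1.480000
  x_1 = 0.400000 - (-0.536000)/1.480000 = 0.762162
Iteration 2:
  f(0.762162) = 0.204895
  f'(0.762162) = 2.742673
  x_2 = 0.762162 - 0.204895/2.742673 = 0.687456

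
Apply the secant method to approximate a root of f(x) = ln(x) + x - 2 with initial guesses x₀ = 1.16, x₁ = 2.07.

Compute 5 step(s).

f(x) = ln(x) + x - 2
x₀ = 1.16, x₁ = 2.07

Secant formula: x_{n+1} = x_n - f(x_n)(x_n - x_{n-1})/(f(x_n) - f(x_{n-1}))

Iteration 1:
  f(1.160000) = -0.691580
  f(2.070000) = 0.797549
  x_2 = 2.070000 - 0.797549×(2.070000 - 1.160000)/(0.797549 - (-0.691580))
       = 1.582622
Iteration 2:
  f(2.070000) = 0.797549
  f(1.582622) = 0.041704
  x_3 = 1.582622 - 0.041704×(1.582622 - 2.070000)/(0.041704 - 0.797549)
       = 1.555730
Iteration 3:
  f(1.582622) = 0.041704
  f(1.555730) = -0.002325
  x_4 = 1.555730 - (-0.002325)×(1.555730 - 1.582622)/(-0.002325 - 0.041704)
       = 1.557150
Iteration 4:
  f(1.555730) = -0.002325
  f(1.557150) = 0.000007
  x_5 = 1.557150 - 0.000007×(1.557150 - 1.555730)/(0.000007 - (-0.002325))
       = 1.557146
Iteration 5:
  f(1.557150) = 0.000007
  f(1.557146) = 0.000000
  x_6 = 1.557146 - 0.000000×(1.557146 - 1.557150)/(0.000000 - 0.000007)
       = 1.557146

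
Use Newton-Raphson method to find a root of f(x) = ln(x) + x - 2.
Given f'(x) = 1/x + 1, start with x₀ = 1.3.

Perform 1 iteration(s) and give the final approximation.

f(x) = ln(x) + x - 2
f'(x) = 1/x + 1
x₀ = 1.3

Newton-Raphson formula: x_{n+1} = x_n - f(x_n)/f'(x_n)

Iteration 1:
  f(1.300000) = -0.437636
  f'(1.300000) = 1.769231
  x_1 = 1.300000 - (-0.437636)/1.769231 = 1.547359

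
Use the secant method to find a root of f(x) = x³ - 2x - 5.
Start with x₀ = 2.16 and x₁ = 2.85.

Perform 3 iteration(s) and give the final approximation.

f(x) = x³ - 2x - 5
x₀ = 2.16, x₁ = 2.85

Secant formula: x_{n+1} = x_n - f(x_n)(x_n - x_{n-1})/(f(x_n) - f(x_{n-1}))

Iteration 1:
  f(2.160000) = 0.757696
  f(2.850000) = 12.449125
  x_2 = 2.850000 - 12.449125×(2.850000 - 2.160000)/(12.449125 - 0.757696)
       = 2.115283
Iteration 2:
  f(2.850000) = 12.449125
  f(2.115283) = 0.234099
  x_3 = 2.115283 - 0.234099×(2.115283 - 2.850000)/(0.234099 - 12.449125)
       = 2.101202
Iteration 3:
  f(2.115283) = 0.234099
  f(2.101202) = 0.074506
  x_4 = 2.101202 - 0.074506×(2.101202 - 2.115283)/(0.074506 - 0.234099)
       = 2.094628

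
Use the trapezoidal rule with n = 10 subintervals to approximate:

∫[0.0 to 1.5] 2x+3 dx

f(x) = 2x+3
a = 0.0, b = 1.5, n = 10
h = (b - a)/n = 0.150000

Trapezoidal rule: (h/2)[f(x₀) + 2f(x₁) + 2f(x₂) + ... + f(xₙ)]

x_0 = 0.0000, f(x_0) = 3.000000, coefficient = 1
x_1 = 0.1500, f(x_1) = 3.300000, coefficient = 2
x_2 = 0.3000, f(x_2) = 3.600000, coefficient = 2
x_3 = 0.4500, f(x_3) = 3.900000, coefficient = 2
x_4 = 0.6000, f(x_4) = 4.200000, coefficient = 2
x_5 = 0.7500, f(x_5) = 4.500000, coefficient = 2
x_6 = 0.9000, f(x_6) = 4.800000, coefficient = 2
x_7 = 1.0500, f(x_7) = 5.100000, coefficient = 2
x_8 = 1.2000, f(x_8) = 5.400000, coefficient = 2
x_9 = 1.3500, f(x_9) = 5.700000, coefficient = 2
x_10 = 1.5000, f(x_10) = 6.000000, coefficient = 1

I ≈ (0.150000/2) × 90.000000 = 6.750000
Exact value: 6.750000
Error: 0.000000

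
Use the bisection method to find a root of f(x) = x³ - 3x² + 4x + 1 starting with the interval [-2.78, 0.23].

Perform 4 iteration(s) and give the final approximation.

f(x) = x³ - 3x² + 4x + 1
Initial interval: [-2.78, 0.23]

Iteration 1:
  c_1 = (-2.780000 + 0.230000)/2 = -1.275000
  f(c_1) = f(-1.275000) = -11.049547
  f(a) × f(c) ≥ 0, new interval: [-1.275000, 0.230000]
Iteration 2:
  c_2 = (-1.275000 + 0.230000)/2 = -0.522500
  f(c_2) = f(-0.522500) = -2.051665
  f(a) × f(c) ≥ 0, new interval: [-0.522500, 0.230000]
Iteration 3:
  c_3 = (-0.522500 + 0.230000)/2 = -0.146250
  f(c_3) = f(-0.146250) = 0.347705
  f(a) × f(c) < 0, new interval: [-0.522500, -0.146250]
Iteration 4:
  c_4 = (-0.522500 + (-0.146250))/2 = -0.334375
  f(c_4) = f(-0.334375) = -0.710305
  f(a) × f(c) ≥ 0, new interval: [-0.334375, -0.146250]

After 4 iteration(s), the approximation is c_4 = -0.334375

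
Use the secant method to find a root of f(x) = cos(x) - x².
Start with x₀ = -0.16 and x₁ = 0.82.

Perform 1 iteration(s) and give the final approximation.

f(x) = cos(x) - x²
x₀ = -0.16, x₁ = 0.82

Secant formula: x_{n+1} = x_n - f(x_n)(x_n - x_{n-1})/(f(x_n) - f(x_{n-1}))

Iteration 1:
  f(-0.160000) = 0.961627
  f(0.820000) = 0.009821
  x_2 = 0.820000 - 0.009821×(0.820000 - (-0.160000))/(0.009821 - 0.961627)
       = 0.830112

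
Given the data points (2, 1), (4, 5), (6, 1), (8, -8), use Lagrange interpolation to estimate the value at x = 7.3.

Lagrange interpolation formula:
P(x) = Σ yᵢ × Lᵢ(x)
where Lᵢ(x) = Π_{j≠i} (x - xⱼ)/(xᵢ - xⱼ)

L_0(7.3) = (7.3 - 4)/(2 - 4) × (7.3 - 6)/(2 - 6) × (7.3 - 8)/(2 - 8) = 0.062563
L_1(7.3) = (7.3 - 2)/(4 - 2) × (7.3 - 6)/(4 - 6) × (7.3 - 8)/(4 - 8) = -0.301438
L_2(7.3) = (7.3 - 2)/(6 - 2) × (7.3 - 4)/(6 - 4) × (7.3 - 8)/(6 - 8) = 0.765188
L_3(7.3) = (7.3 - 2)/(8 - 2) × (7.3 - 4)/(8 - 4) × (7.3 - 6)/(8 - 6) = 0.473687

P(7.3) = 1×L_0(7.3) + 5×L_1(7.3) + 1×L_2(7.3) + (-8)×L_3(7.3)
P(7.3) = -4.468937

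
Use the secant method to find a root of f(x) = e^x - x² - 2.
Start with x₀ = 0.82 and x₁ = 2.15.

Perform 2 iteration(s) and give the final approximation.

f(x) = e^x - x² - 2
x₀ = 0.82, x₁ = 2.15

Secant formula: x_{n+1} = x_n - f(x_n)(x_n - x_{n-1})/(f(x_n) - f(x_{n-1}))

Iteration 1:
  f(0.820000) = -0.401900
  f(2.150000) = 1.962358
  x_2 = 2.150000 - 1.962358×(2.150000 - 0.820000)/(1.962358 - (-0.401900))
       = 1.046087
Iteration 2:
  f(2.150000) = 1.962358
  f(1.046087) = -0.247807
  x_3 = 1.046087 - (-0.247807)×(1.046087 - 2.150000)/(-0.247807 - 1.962358)
       = 1.169859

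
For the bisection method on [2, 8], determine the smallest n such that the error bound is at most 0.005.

We need (b-a)/2^n ≤ 0.005
(8 - 2)/2^n ≤ 0.005
6/2^n ≤ 0.005
2^n ≥ 1200
n ≥ log₂(1200) = 10.23
n ≥ 11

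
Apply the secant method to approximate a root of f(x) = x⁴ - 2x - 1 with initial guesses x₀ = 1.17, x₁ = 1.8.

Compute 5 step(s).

f(x) = x⁴ - 2x - 1
x₀ = 1.17, x₁ = 1.8

Secant formula: x_{n+1} = x_n - f(x_n)(x_n - x_{n-1})/(f(x_n) - f(x_{n-1}))

Iteration 1:
  f(1.170000) = -1.466113
  f(1.800000) = 5.897600
  x_2 = 1.800000 - 5.897600×(1.800000 - 1.170000)/(5.897600 - (-1.466113))
       = 1.295433
Iteration 2:
  f(1.800000) = 5.897600
  f(1.295433) = -0.774691
  x_3 = 1.295433 - (-0.774691)×(1.295433 - 1.800000)/(-0.774691 - 5.897600)
       = 1.354016
Iteration 3:
  f(1.295433) = -0.774691
  f(1.354016) = -0.346826
  x_4 = 1.354016 - (-0.346826)×(1.354016 - 1.295433)/(-0.346826 - (-0.774691))
       = 1.401503
Iteration 4:
  f(1.354016) = -0.346826
  f(1.401503) = 0.055120
  x_5 = 1.401503 - 0.055120×(1.401503 - 1.354016)/(0.055120 - (-0.346826))
       = 1.394991
Iteration 5:
  f(1.401503) = 0.055120
  f(1.394991) = -0.003065
  x_6 = 1.394991 - (-0.003065)×(1.394991 - 1.401503)/(-0.003065 - 0.055120)
       = 1.395334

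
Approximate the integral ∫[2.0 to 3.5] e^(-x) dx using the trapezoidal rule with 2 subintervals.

f(x) = e^(-x)
a = 2.0, b = 3.5, n = 2
h = (b - a)/n = 0.750000

Trapezoidal rule: (h/2)[f(x₀) + 2f(x₁) + 2f(x₂) + ... + f(xₙ)]

x_0 = 2.0000, f(x_0) = 0.135335, coefficient = 1
x_1 = 2.7500, f(x_1) = 0.063928, coefficient = 2
x_2 = 3.5000, f(x_2) = 0.030197, coefficient = 1

I ≈ (0.750000/2) × 0.293388 = 0.110021
Exact value: 0.105138
Error: 0.004883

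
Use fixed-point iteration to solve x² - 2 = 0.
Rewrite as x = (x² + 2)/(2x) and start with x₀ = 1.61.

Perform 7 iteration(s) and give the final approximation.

Equation: x² - 2 = 0
Fixed-point form: x = (x² + 2)/(2x)
x₀ = 1.61

x_1 = g(1.610000) = 1.426118
x_2 = g(1.426118) = 1.414263
x_3 = g(1.414263) = 1.414214
x_4 = g(1.414214) = 1.414214
x_5 = g(1.414214) = 1.414214
x_6 = g(1.414214) = 1.414214
x_7 = g(1.414214) = 1.414214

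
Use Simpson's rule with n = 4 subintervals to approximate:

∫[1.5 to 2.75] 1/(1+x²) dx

f(x) = 1/(1+x²)
a = 1.5, b = 2.75, n = 4
h = (b - a)/n = 0.312500

Simpson's rule: (h/3)[f(x₀) + 4f(x₁) + 2f(x₂) + ... + f(xₙ)]

x_0 = 1.5000, f(x_0) = 0.307692, coefficient = 1
x_1 = 1.8125, f(x_1) = 0.233364, coefficient = 4
x_2 = 2.1250, f(x_2) = 0.181303, coefficient = 2
x_3 = 2.4375, f(x_3) = 0.144063, coefficient = 4
x_4 = 2.7500, f(x_4) = 0.116788, coefficient = 1

I ≈ (0.312500/3) × 2.296794 = 0.239249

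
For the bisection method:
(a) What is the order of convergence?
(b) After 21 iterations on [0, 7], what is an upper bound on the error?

(a) Bisection has linear (order 1) convergence; the error is halved each step.

(b) Error bound = (b-a)/2^n = (7 - 0)/2^{21}
    = 7/2^{21}

(a) 1 (linear); (b) error ≤ 3.34e-06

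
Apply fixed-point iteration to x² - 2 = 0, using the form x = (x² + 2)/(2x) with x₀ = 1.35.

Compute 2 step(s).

Equation: x² - 2 = 0
Fixed-point form: x = (x² + 2)/(2x)
x₀ = 1.35

x_1 = g(1.350000) = 1.415741
x_2 = g(1.415741) = 1.414214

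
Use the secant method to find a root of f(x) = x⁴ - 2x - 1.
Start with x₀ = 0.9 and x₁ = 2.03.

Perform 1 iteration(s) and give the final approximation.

f(x) = x⁴ - 2x - 1
x₀ = 0.9, x₁ = 2.03

Secant formula: x_{n+1} = x_n - f(x_n)(x_n - x_{n-1})/(f(x_n) - f(x_{n-1}))

Iteration 1:
  f(0.900000) = -2.143900
  f(2.030000) = 11.921817
  x_2 = 2.030000 - 11.921817×(2.030000 - 0.900000)/(11.921817 - (-2.143900))
       = 1.072235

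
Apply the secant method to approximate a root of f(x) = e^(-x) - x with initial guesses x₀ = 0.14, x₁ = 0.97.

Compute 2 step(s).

f(x) = e^(-x) - x
x₀ = 0.14, x₁ = 0.97

Secant formula: x_{n+1} = x_n - f(x_n)(x_n - x_{n-1})/(f(x_n) - f(x_{n-1}))

Iteration 1:
  f(0.140000) = 0.729358
  f(0.970000) = -0.590917
  x_2 = 0.970000 - (-0.590917)×(0.970000 - 0.140000)/(-0.590917 - 0.729358)
       = 0.598516
Iteration 2:
  f(0.970000) = -0.590917
  f(0.598516) = -0.048889
  x_3 = 0.598516 - (-0.048889)×(0.598516 - 0.970000)/(-0.048889 - (-0.590917))
       = 0.565009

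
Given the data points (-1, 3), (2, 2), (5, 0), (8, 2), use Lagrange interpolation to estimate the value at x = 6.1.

Lagrange interpolation formula:
P(x) = Σ yᵢ × Lᵢ(x)
where Lᵢ(x) = Π_{j≠i} (x - xⱼ)/(xᵢ - xⱼ)

L_0(6.1) = (6.1 - 2)/(-1 - 2) × (6.1 - 5)/(-1 - 5) × (6.1 - 8)/(-1 - 8) = 0.052895
L_1(6.1) = (6.1 - (-1))/(2 - (-1)) × (6.1 - 5)/(2 - 5) × (6.1 - 8)/(2 - 8) = -0.274796
L_2(6.1) = (6.1 - (-1))/(5 - (-1)) × (6.1 - 2)/(5 - 2) × (6.1 - 8)/(5 - 8) = 1.024241
L_3(6.1) = (6.1 - (-1))/(8 - (-1)) × (6.1 - 2)/(8 - 2) × (6.1 - 5)/(8 - 5) = 0.197660

P(6.1) = 3×L_0(6.1) + 2×L_1(6.1) + 0×L_2(6.1) + 2×L_3(6.1)
P(6.1) = 0.004414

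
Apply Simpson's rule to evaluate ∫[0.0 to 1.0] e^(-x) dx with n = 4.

f(x) = e^(-x)
a = 0.0, b = 1.0, n = 4
h = (b - a)/n = 0.250000

Simpson's rule: (h/3)[f(x₀) + 4f(x₁) + 2f(x₂) + ... + f(xₙ)]

x_0 = 0.0000, f(x_0) = 1.000000, coefficient = 1
x_1 = 0.2500, f(x_1) = 0.778801, coefficient = 4
x_2 = 0.5000, f(x_2) = 0.606531, coefficient = 2
x_3 = 0.7500, f(x_3) = 0.472367, coefficient = 4
x_4 = 1.0000, f(x_4) = 0.367879, coefficient = 1

I ≈ (0.250000/3) × 7.585610 = 0.632134
Exact value: 0.632121
Error: 0.000014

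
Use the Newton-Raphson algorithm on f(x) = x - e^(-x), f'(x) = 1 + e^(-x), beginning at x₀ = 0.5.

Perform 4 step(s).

f(x) = x - e^(-x)
f'(x) = 1 + e^(-x)
x₀ = 0.5

Newton-Raphson formula: x_{n+1} = x_n - f(x_n)/f'(x_n)

Iteration 1:
  f(0.500000) = -0.106531
  f'(0.500000) = 1.606531
  x_1 = 0.500000 - (-0.106531)/1.606531 = 0.566311
Iteration 2:
  f(0.566311) = -0.001305
  f'(0.566311) = 1.567616
  x_2 = 0.566311 - (-0.001305)/1.567616 = 0.567143
Iteration 3:
  f(0.567143) = 0.000000
  f'(0.567143) = 1.567143
  x_3 = 0.567143 - 0.000000/1.567143 = 0.567143
Iteration 4:
  f(0.567143) = 0.000000
  f'(0.567143) = 1.567143
  x_4 = 0.567143 - 0.000000/1.567143 = 0.567143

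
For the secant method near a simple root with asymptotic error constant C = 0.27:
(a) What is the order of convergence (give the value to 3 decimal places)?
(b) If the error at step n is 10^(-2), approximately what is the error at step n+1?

(a) Secant method has superlinear convergence with order φ = (1+√5)/2 ≈ 1.618.
    This means |e_{n+1}| ≈ C|e_n|^1.618.

(b) With |e_n| = 10^(-2) and C = 0.27:
    |e_{n+1}| ≈ 0.27 × (10^(-2))^1.618 = 0.27 × 10^(-3.24)

(a) ≈ 1.618 (golden ratio); (b) |e_{n+1}| ≈ 1.568e-04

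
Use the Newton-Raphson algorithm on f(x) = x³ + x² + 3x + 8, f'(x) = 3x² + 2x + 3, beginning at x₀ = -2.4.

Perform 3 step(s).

f(x) = x³ + x² + 3x + 8
f'(x) = 3x² + 2x + 3
x₀ = -2.4

Newton-Raphson formula: x_{n+1} = x_n - f(x_n)/f'(x_n)

Iteration 1:
  f(-2.400000) = -7.264000
  f'(-2.400000) = 15.480000
  x_1 = -2.400000 - (-7.264000)/15.480000 = -1.930749
Iteration 2:
  f(-1.930749) = -1.261889
  f'(-1.930749) = 10.321880
  x_2 = -1.930749 - (-1.261889)/10.321880 = -1.808496
Iteration 3:
  f(-1.808496) = -0.069798
  f'(-1.808496) = 9.194977
  x_3 = -1.808496 - (-0.069798)/9.194977 = -1.800905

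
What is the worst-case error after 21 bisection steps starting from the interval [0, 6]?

Bisection error bound: |error| ≤ (b-a)/2^n
|error| ≤ (6 - 0)/2^21 = 6/2^21
|error| ≤ 0.0000028610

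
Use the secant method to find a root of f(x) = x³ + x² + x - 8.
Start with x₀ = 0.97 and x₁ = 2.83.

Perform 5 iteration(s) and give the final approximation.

f(x) = x³ + x² + x - 8
x₀ = 0.97, x₁ = 2.83

Secant formula: x_{n+1} = x_n - f(x_n)(x_n - x_{n-1})/(f(x_n) - f(x_{n-1}))

Iteration 1:
  f(0.970000) = -5.176427
  f(2.830000) = 25.504087
  x_2 = 2.830000 - 25.504087×(2.830000 - 0.970000)/(25.504087 - (-5.176427))
       = 1.283820
Iteration 2:
  f(2.830000) = 25.504087
  f(1.283820) = -2.952003
  x_3 = 1.283820 - (-2.952003)×(1.283820 - 2.830000)/(-2.952003 - 25.504087)
       = 1.444219
Iteration 3:
  f(1.283820) = -2.952003
  f(1.444219) = -1.457707
  x_4 = 1.444219 - (-1.457707)×(1.444219 - 1.283820)/(-1.457707 - (-2.952003))
       = 1.600690
Iteration 4:
  f(1.444219) = -1.457707
  f(1.600690) = 0.264205
  x_5 = 1.600690 - 0.264205×(1.600690 - 1.444219)/(0.264205 - (-1.457707))
       = 1.576682
Iteration 5:
  f(1.600690) = 0.264205
  f(1.576682) = -0.017878
  x_6 = 1.576682 - (-0.017878)×(1.576682 - 1.600690)/(-0.017878 - 0.264205)
       = 1.578204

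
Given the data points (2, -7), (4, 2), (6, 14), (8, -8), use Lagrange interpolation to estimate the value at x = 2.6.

Lagrange interpolation formula:
P(x) = Σ yᵢ × Lᵢ(x)
where Lᵢ(x) = Π_{j≠i} (x - xⱼ)/(xᵢ - xⱼ)

L_0(2.6) = (2.6 - 4)/(2 - 4) × (2.6 - 6)/(2 - 6) × (2.6 - 8)/(2 - 8) = 0.535500
L_1(2.6) = (2.6 - 2)/(4 - 2) × (2.6 - 6)/(4 - 6) × (2.6 - 8)/(4 - 8) = 0.688500
L_2(2.6) = (2.6 - 2)/(6 - 2) × (2.6 - 4)/(6 - 4) × (2.6 - 8)/(6 - 8) = -0.283500
L_3(2.6) = (2.6 - 2)/(8 - 2) × (2.6 - 4)/(8 - 4) × (2.6 - 6)/(8 - 6) = 0.059500

P(2.6) = (-7)×L_0(2.6) + 2×L_1(2.6) + 14×L_2(2.6) + (-8)×L_3(2.6)
P(2.6) = -6.816500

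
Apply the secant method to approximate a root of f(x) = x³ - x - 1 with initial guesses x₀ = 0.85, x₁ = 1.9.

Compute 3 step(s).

f(x) = x³ - x - 1
x₀ = 0.85, x₁ = 1.9

Secant formula: x_{n+1} = x_n - f(x_n)(x_n - x_{n-1})/(f(x_n) - f(x_{n-1}))

Iteration 1:
  f(0.850000) = -1.235875
  f(1.900000) = 3.959000
  x_2 = 1.900000 - 3.959000×(1.900000 - 0.850000)/(3.959000 - (-1.235875))
       = 1.099798
Iteration 2:
  f(1.900000) = 3.959000
  f(1.099798) = -0.769531
  x_3 = 1.099798 - (-0.769531)×(1.099798 - 1.900000)/(-0.769531 - 3.959000)
       = 1.230025
Iteration 3:
  f(1.099798) = -0.769531
  f(1.230025) = -0.369046
  x_4 = 1.230025 - (-0.369046)×(1.230025 - 1.099798)/(-0.369046 - (-0.769531))
       = 1.350028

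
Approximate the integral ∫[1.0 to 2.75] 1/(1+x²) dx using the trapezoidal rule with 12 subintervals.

f(x) = 1/(1+x²)
a = 1.0, b = 2.75, n = 12
h = (b - a)/n = 0.145833

Trapezoidal rule: (h/2)[f(x₀) + 2f(x₁) + 2f(x₂) + ... + f(xₙ)]

x_0 = 1.0000, f(x_0) = 0.500000, coefficient = 1
x_1 = 1.1458, f(x_1) = 0.432351, coefficient = 2
x_2 = 1.2917, f(x_2) = 0.374756, coefficient = 2
x_3 = 1.4375, f(x_3) = 0.326115, coefficient = 2
x_4 = 1.5833, f(x_4) = 0.285149, coefficient = 2
x_5 = 1.7292, f(x_5) = 0.250625, coefficient = 2
x_6 = 1.8750, f(x_6) = 0.221453, coefficient = 2
x_7 = 2.0208, f(x_7) = 0.196705, coefficient = 2
x_8 = 2.1667, f(x_8) = 0.175610, coefficient = 2
x_9 = 2.3125, f(x_9) = 0.157538, coefficient = 2
x_10 = 2.4583, f(x_10) = 0.141977, coefficient = 2
x_11 = 2.6042, f(x_11) = 0.128507, coefficient = 2
x_12 = 2.7500, f(x_12) = 0.116788, coefficient = 1

I ≈ (0.145833/2) × 5.998360 = 0.437380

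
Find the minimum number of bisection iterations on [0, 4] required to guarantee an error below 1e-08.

We need (b-a)/2^n ≤ 1e-08
(4 - 0)/2^n ≤ 1e-08
4/2^n ≤ 1e-08
2^n ≥ 400000000
n ≥ log₂(400000000) = 28.58
n ≥ 29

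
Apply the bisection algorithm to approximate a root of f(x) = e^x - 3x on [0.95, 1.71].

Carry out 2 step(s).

f(x) = e^x - 3x
Initial interval: [0.95, 1.71]

Iteration 1:
  c_1 = (0.950000 + 1.710000)/2 = 1.330000
  f(c_1) = f(1.330000) = -0.208957
  f(a) × f(c) ≥ 0, new interval: [1.330000, 1.710000]
Iteration 2:
  c_2 = (1.330000 + 1.710000)/2 = 1.520000
  f(c_2) = f(1.520000) = 0.012225
  f(a) × f(c) < 0, new interval: [1.330000, 1.520000]

After 2 iteration(s), the approximation is c_2 = 1.520000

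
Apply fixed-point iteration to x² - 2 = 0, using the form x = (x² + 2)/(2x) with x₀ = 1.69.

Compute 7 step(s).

Equation: x² - 2 = 0
Fixed-point form: x = (x² + 2)/(2x)
x₀ = 1.69

x_1 = g(1.690000) = 1.436716
x_2 = g(1.436716) = 1.414390
x_3 = g(1.414390) = 1.414214
x_4 = g(1.414214) = 1.414214
x_5 = g(1.414214) = 1.414214
x_6 = g(1.414214) = 1.414214
x_7 = g(1.414214) = 1.414214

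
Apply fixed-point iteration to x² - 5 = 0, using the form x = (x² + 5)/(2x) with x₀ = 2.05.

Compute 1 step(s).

Equation: x² - 5 = 0
Fixed-point form: x = (x² + 5)/(2x)
x₀ = 2.05

x_1 = g(2.050000) = 2.244512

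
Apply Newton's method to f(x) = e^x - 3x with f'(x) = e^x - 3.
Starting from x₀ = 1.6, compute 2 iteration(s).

f(x) = e^x - 3x
f'(x) = e^x - 3
x₀ = 1.6

Newton-Raphson formula: x_{n+1} = x_n - f(x_n)/f'(x_n)

Iteration 1:
  f(1.600000) = 0.153032
  f'(1.600000) = 1.953032
  x_1 = 1.600000 - 0.153032/1.953032 = 1.521644
Iteration 2:
  f(1.521644) = 0.014816
  f'(1.521644) = 1.579747
  x_2 = 1.521644 - 0.014816/1.579747 = 1.512265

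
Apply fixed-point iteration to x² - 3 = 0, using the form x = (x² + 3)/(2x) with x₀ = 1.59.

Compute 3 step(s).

Equation: x² - 3 = 0
Fixed-point form: x = (x² + 3)/(2x)
x₀ = 1.59

x_1 = g(1.590000) = 1.738396
x_2 = g(1.738396) = 1.732062
x_3 = g(1.732062) = 1.732051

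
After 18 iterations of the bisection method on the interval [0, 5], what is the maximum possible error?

Bisection error bound: |error| ≤ (b-a)/2^n
|error| ≤ (5 - 0)/2^18 = 5/2^18
|error| ≤ 0.0000190735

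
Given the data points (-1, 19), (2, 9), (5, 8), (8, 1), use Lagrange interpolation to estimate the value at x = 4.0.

Lagrange interpolation formula:
P(x) = Σ yᵢ × Lᵢ(x)
where Lᵢ(x) = Π_{j≠i} (x - xⱼ)/(xᵢ - xⱼ)

L_0(4.0) = (4.0 - 2)/(-1 - 2) × (4.0 - 5)/(-1 - 5) × (4.0 - 8)/(-1 - 8) = -0.049383
L_1(4.0) = (4.0 - (-1))/(2 - (-1)) × (4.0 - 5)/(2 - 5) × (4.0 - 8)/(2 - 8) = 0.370370
L_2(4.0) = (4.0 - (-1))/(5 - (-1)) × (4.0 - 2)/(5 - 2) × (4.0 - 8)/(5 - 8) = 0.740741
L_3(4.0) = (4.0 - (-1))/(8 - (-1)) × (4.0 - 2)/(8 - 2) × (4.0 - 5)/(8 - 5) = -0.061728

P(4.0) = 19×L_0(4.0) + 9×L_1(4.0) + 8×L_2(4.0) + 1×L_3(4.0)
P(4.0) = 8.259259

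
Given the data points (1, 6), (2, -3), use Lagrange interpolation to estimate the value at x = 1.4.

Lagrange interpolation formula:
P(x) = Σ yᵢ × Lᵢ(x)
where Lᵢ(x) = Π_{j≠i} (x - xⱼ)/(xᵢ - xⱼ)

L_0(1.4) = (1.4 - 2)/(1 - 2) = 0.600000
L_1(1.4) = (1.4 - 1)/(2 - 1) = 0.400000

P(1.4) = 6×L_0(1.4) + (-3)×L_1(1.4)
P(1.4) = 2.400000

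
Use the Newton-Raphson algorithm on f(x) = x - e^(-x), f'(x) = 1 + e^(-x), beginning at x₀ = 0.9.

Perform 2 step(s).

f(x) = x - e^(-x)
f'(x) = 1 + e^(-x)
x₀ = 0.9

Newton-Raphson formula: x_{n+1} = x_n - f(x_n)/f'(x_n)

Iteration 1:
  f(0.900000) = 0.493430
  f'(0.900000) = 1.406570
  x_1 = 0.900000 - 0.493430/1.406570 = 0.549196
Iteration 2:
  f(0.549196) = -0.028218
  f'(0.549196) = 1.577414
  x_2 = 0.549196 - (-0.028218)/1.577414 = 0.567085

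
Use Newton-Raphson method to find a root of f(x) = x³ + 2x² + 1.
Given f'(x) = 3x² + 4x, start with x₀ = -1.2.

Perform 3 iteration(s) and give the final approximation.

f(x) = x³ + 2x² + 1
f'(x) = 3x² + 4x
x₀ = -1.2

Newton-Raphson formula: x_{n+1} = x_n - f(x_n)/f'(x_n)

Iteration 1:
  f(-1.200000) = 2.152000
  f'(-1.200000) = -0.480000
  x_1 = -1.200000 - 2.152000/(-0.480000) = 3.283333
Iteration 2:
  f(3.283333) = 57.955801
  f'(3.283333) = 45.474167
  x_2 = 3.283333 - 57.955801/45.474167 = 2.008856
Iteration 3:
  f(2.008856) = 17.177745
  f'(2.008856) = 20.141929
  x_3 = 2.008856 - 17.177745/20.141929 = 1.156021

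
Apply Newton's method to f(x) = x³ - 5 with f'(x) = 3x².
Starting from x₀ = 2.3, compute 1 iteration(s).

f(x) = x³ - 5
f'(x) = 3x²
x₀ = 2.3

Newton-Raphson formula: x_{n+1} = x_n - f(x_n)/f'(x_n)

Iteration 1:
  f(2.300000) = 7.167000
  f'(2.300000) = 15.870000
  x_1 = 2.300000 - 7.167000/15.870000 = 1.848393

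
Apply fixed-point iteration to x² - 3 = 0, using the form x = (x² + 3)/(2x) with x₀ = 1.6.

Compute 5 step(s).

Equation: x² - 3 = 0
Fixed-point form: x = (x² + 3)/(2x)
x₀ = 1.6

x_1 = g(1.600000) = 1.737500
x_2 = g(1.737500) = 1.732059
x_3 = g(1.732059) = 1.732051
x_4 = g(1.732051) = 1.732051
x_5 = g(1.732051) = 1.732051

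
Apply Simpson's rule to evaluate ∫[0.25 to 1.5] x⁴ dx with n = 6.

f(x) = x⁴
a = 0.25, b = 1.5, n = 6
h = (b - a)/n = 0.208333

Simpson's rule: (h/3)[f(x₀) + 4f(x₁) + 2f(x₂) + ... + f(xₙ)]

x_0 = 0.2500, f(x_0) = 0.003906, coefficient = 1
x_1 = 0.4583, f(x_1) = 0.044129, coefficient = 4
x_2 = 0.6667, f(x_2) = 0.197531, coefficient = 2
x_3 = 0.8750, f(x_3) = 0.586182, coefficient = 4
x_4 = 1.0833, f(x_4) = 1.377363, coefficient = 2
x_5 = 1.2917, f(x_5) = 2.783568, coefficient = 4
x_6 = 1.5000, f(x_6) = 5.062500, coefficient = 1

I ≈ (0.208333/3) × 21.871709 = 1.518869
Exact value: 1.518555
Error: 0.000314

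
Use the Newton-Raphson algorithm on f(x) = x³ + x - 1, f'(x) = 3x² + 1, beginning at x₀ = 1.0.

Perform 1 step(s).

f(x) = x³ + x - 1
f'(x) = 3x² + 1
x₀ = 1.0

Newton-Raphson formula: x_{n+1} = x_n - f(x_n)/f'(x_n)

Iteration 1:
  f(1.000000) = 1.000000
  f'(1.000000) = 4.000000
  x_1 = 1.000000 - 1.000000/4.000000 = 0.750000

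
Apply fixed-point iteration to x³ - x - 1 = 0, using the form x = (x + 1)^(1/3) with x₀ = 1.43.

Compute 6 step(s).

Equation: x³ - x - 1 = 0
Fixed-point form: x = (x + 1)^(1/3)
x₀ = 1.43

x_1 = g(1.430000) = 1.344421
x_2 = g(1.344421) = 1.328450
x_3 = g(1.328450) = 1.325426
x_4 = g(1.325426) = 1.324853
x_5 = g(1.324853) = 1.324744
x_6 = g(1.324744) = 1.324723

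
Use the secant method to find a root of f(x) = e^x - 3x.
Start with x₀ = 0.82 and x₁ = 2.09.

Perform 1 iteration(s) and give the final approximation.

f(x) = e^x - 3x
x₀ = 0.82, x₁ = 2.09

Secant formula: x_{n+1} = x_n - f(x_n)(x_n - x_{n-1})/(f(x_n) - f(x_{n-1}))

Iteration 1:
  f(0.820000) = -0.189500
  f(2.090000) = 1.814915
  x_2 = 2.090000 - 1.814915×(2.090000 - 0.820000)/(1.814915 - (-0.189500))
       = 0.940068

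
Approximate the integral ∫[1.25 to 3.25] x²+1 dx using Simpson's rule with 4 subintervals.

f(x) = x²+1
a = 1.25, b = 3.25, n = 4
h = (b - a)/n = 0.500000

Simpson's rule: (h/3)[f(x₀) + 4f(x₁) + 2f(x₂) + ... + f(xₙ)]

x_0 = 1.2500, f(x_0) = 2.562500, coefficient = 1
x_1 = 1.7500, f(x_1) = 4.062500, coefficient = 4
x_2 = 2.2500, f(x_2) = 6.062500, coefficient = 2
x_3 = 2.7500, f(x_3) = 8.562500, coefficient = 4
x_4 = 3.2500, f(x_4) = 11.562500, coefficient = 1

I ≈ (0.500000/3) × 76.750000 = 12.791667
Exact value: 12.791667
Error: 0.000000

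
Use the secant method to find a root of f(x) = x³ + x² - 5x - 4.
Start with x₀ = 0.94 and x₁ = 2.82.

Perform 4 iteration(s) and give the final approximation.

f(x) = x³ + x² - 5x - 4
x₀ = 0.94, x₁ = 2.82

Secant formula: x_{n+1} = x_n - f(x_n)(x_n - x_{n-1})/(f(x_n) - f(x_{n-1}))

Iteration 1:
  f(0.940000) = -6.985816
  f(2.820000) = 12.278168
  x_2 = 2.820000 - 12.278168×(2.820000 - 0.940000)/(12.278168 - (-6.985816))
       = 1.621756
Iteration 2:
  f(2.820000) = 12.278168
  f(1.621756) = -5.213320
  x_3 = 1.621756 - (-5.213320)×(1.621756 - 2.820000)/(-5.213320 - 12.278168)
       = 1.978891
Iteration 3:
  f(1.621756) = -5.213320
  f(1.978891) = -2.229086
  x_4 = 1.978891 - (-2.229086)×(1.978891 - 1.621756)/(-2.229086 - (-5.213320))
       = 2.245655
Iteration 4:
  f(1.978891) = -2.229086
  f(2.245655) = 1.139456
  x_5 = 2.245655 - 1.139456×(2.245655 - 1.978891)/(1.139456 - (-2.229086))
       = 2.155419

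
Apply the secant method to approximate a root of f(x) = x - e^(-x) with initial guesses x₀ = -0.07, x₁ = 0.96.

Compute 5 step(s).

f(x) = x - e^(-x)
x₀ = -0.07, x₁ = 0.96

Secant formula: x_{n+1} = x_n - f(x_n)(x_n - x_{n-1})/(f(x_n) - f(x_{n-1}))

Iteration 1:
  f(-0.070000) = -1.142508
  f(0.960000) = 0.577107
  x_2 = 0.960000 - 0.577107×(0.960000 - (-0.070000))/(0.577107 - (-1.142508))
       = 0.614329
Iteration 2:
  f(0.960000) = 0.577107
  f(0.614329) = 0.073326
  x_3 = 0.614329 - 0.073326×(0.614329 - 0.960000)/(0.073326 - 0.577107)
       = 0.564017
Iteration 3:
  f(0.614329) = 0.073326
  f(0.564017) = -0.004903
  x_4 = 0.564017 - (-0.004903)×(0.564017 - 0.614329)/(-0.004903 - 0.073326)
       = 0.567170
Iteration 4:
  f(0.564017) = -0.004903
  f(0.567170) = 0.000042
  x_5 = 0.567170 - 0.000042×(0.567170 - 0.564017)/(0.000042 - (-0.004903))
       = 0.567143
Iteration 5:
  f(0.567170) = 0.000042
  f(0.567143) = 0.000000
  x_6 = 0.567143 - 0.000000×(0.567143 - 0.567170)/(0.000000 - 0.000042)
       = 0.567143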